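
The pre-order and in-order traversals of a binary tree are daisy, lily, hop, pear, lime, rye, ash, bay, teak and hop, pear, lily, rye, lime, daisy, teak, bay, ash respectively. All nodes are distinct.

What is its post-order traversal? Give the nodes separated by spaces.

pear hop rye lime lily teak bay ash daisy

The first element of pre-order is the root; it splits in-order into left and right subtrees.
Root daisy: left subtree has 5 nodes {hop, pear, lily, rye, lime}, right has 3 {teak, bay, ash}.
  Root lily: left subtree has 2 nodes {hop, pear}, right has 2 {rye, lime}.
    Root hop: left subtree has 0 nodes { }, right has 1 {pear}.
    Root lime: left subtree has 1 node {rye}, right has 0 { }.
  Root ash: left subtree has 2 nodes {teak, bay}, right has 0 { }.
    Root bay: left subtree has 1 node {teak}, right has 0 { }.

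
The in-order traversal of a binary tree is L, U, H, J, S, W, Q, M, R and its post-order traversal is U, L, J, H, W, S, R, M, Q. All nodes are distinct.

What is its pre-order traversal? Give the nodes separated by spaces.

Q S H L U J W M R

The last element of post-order is the root; it splits in-order into left and right subtrees.
Root Q: left subtree has 6 nodes {L, U, H, J, S, W}, right has 2 {M, R}.
  Root S: left subtree has 4 nodes {L, U, H, J}, right has 1 {W}.
    Root H: left subtree has 2 nodes {L, U}, right has 1 {J}.
      Root L: left subtree has 0 nodes { }, right has 1 {U}.
  Root M: left subtree has 0 nodes { }, right has 1 {R}.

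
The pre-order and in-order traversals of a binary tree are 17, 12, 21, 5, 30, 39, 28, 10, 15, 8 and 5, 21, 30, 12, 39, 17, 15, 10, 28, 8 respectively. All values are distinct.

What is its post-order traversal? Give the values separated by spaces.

5 30 21 39 12 15 10 8 28 17

The first element of pre-order is the root; it splits in-order into left and right subtrees.
Root 17: left subtree has 5 nodes {5, 21, 30, 12, 39}, right has 4 {15, 10, 28, 8}.
  Root 12: left subtree has 3 nodes {5, 21, 30}, right has 1 {39}.
    Root 21: left subtree has 1 node {5}, right has 1 {30}.
  Root 28: left subtree has 2 nodes {15, 10}, right has 1 {8}.
    Root 10: left subtree has 1 node {15}, right has 0 { }.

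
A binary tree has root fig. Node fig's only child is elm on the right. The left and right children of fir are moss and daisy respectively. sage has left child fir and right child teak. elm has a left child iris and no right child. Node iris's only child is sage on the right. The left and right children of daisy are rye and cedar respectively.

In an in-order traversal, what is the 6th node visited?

In-order visits the left subtree, then the node, then the right subtree.
At fig: no left child.
Visit fig.
At fig: go right to elm.
  At elm: go left to iris.
    At iris: no left child.
    Visit iris.
    At iris: go right to sage.
      At sage: go left to fir.
        At fir: go left to moss.
          moss is a leaf — visit moss.
        Visit fir.
        At fir: go right to daisy.
          At daisy: go left to rye.
            rye is a leaf — visit rye.
          Visit daisy.
          At daisy: go right to cedar.
            cedar is a leaf — visit cedar.
      Visit sage.
      At sage: go right to teak.
        teak is a leaf — visit teak.
  Visit elm.
  At elm: no right child.
Full in-order sequence: fig, iris, moss, fir, rye, daisy, cedar, sage, teak, elm.

daisy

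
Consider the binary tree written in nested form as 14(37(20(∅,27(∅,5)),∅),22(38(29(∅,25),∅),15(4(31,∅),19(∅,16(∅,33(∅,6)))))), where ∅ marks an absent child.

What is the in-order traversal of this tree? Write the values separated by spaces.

In-order visits the left subtree, then the node, then the right subtree.
At 14: go left to 37.
  At 37: go left to 20.
    At 20: no left child.
    Visit 20.
    At 20: go right to 27.
      At 27: no left child.
      Visit 27.
      At 27: go right to 5.
        5 is a leaf — visit 5.
  Visit 37.
  At 37: no right child.
Visit 14.
At 14: go right to 22.
  At 22: go left to 38.
    At 38: go left to 29.
      At 29: no left child.
      Visit 29.
      At 29: go right to 25.
        25 is a leaf — visit 25.
    Visit 38.
    At 38: no right child.
  Visit 22.
  At 22: go right to 15.
    At 15: go left to 4.
      At 4: go left to 31.
        31 is a leaf — visit 31.
      Visit 4.
      At 4: no right child.
    Visit 15.
    At 15: go right to 19.
      At 19: no left child.
      Visit 19.
      At 19: go right to 16.
        At 16: no left child.
        Visit 16.
        At 16: go right to 33.
          At 33: no left child.
          Visit 33.
          At 33: go right to 6.
            6 is a leaf — visit 6.

20 27 5 37 14 29 25 38 22 31 4 15 19 16 33 6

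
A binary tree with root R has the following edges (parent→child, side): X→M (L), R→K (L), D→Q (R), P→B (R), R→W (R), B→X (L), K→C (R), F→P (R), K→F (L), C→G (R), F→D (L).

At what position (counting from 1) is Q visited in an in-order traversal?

2

In-order visits the left subtree, then the node, then the right subtree.
At R: go left to K.
  At K: go left to F.
    At F: go left to D.
      At D: no left child.
      Visit D.
      At D: go right to Q.
        Q is a leaf — visit Q.
    Visit F.
    At F: go right to P.
      At P: no left child.
      Visit P.
      At P: go right to B.
        At B: go left to X.
          At X: go left to M.
            M is a leaf — visit M.
          Visit X.
          At X: no right child.
        Visit B.
        At B: no right child.
  Visit K.
  At K: go right to C.
    At C: no left child.
    Visit C.
    At C: go right to G.
      G is a leaf — visit G.
Visit R.
At R: go right to W.
  W is a leaf — visit W.
Full in-order sequence: D, Q, F, P, M, X, B, K, C, G, R, W.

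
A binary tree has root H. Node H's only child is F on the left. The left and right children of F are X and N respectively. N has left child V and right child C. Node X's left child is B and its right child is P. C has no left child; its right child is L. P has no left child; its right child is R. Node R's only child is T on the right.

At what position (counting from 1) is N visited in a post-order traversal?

9

Post-order visits the left subtree, then the right subtree, then the node.
At H: go left to F.
  At F: go left to X.
    At X: go left to B.
      B is a leaf — visit B.
    At X: go right to P.
      At P: no left child.
      At P: go right to R.
        At R: no left child.
        At R: go right to T.
          T is a leaf — visit T.
        Visit R.
      Visit P.
    Visit X.
  At F: go right to N.
    At N: go left to V.
      V is a leaf — visit V.
    At N: go right to C.
      At C: no left child.
      At C: go right to L.
        L is a leaf — visit L.
      Visit C.
    Visit N.
  Visit F.
At H: no right child.
Visit H.
Full post-order sequence: B, T, R, P, X, V, L, C, N, F, H.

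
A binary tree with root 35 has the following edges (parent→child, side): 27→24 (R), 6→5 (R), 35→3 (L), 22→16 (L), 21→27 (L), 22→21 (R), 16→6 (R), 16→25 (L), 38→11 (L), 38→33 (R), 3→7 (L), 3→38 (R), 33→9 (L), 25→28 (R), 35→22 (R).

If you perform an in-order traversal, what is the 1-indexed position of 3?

2

In-order visits the left subtree, then the node, then the right subtree.
At 35: go left to 3.
  At 3: go left to 7.
    7 is a leaf — visit 7.
  Visit 3.
  At 3: go right to 38.
    At 38: go left to 11.
      11 is a leaf — visit 11.
    Visit 38.
    At 38: go right to 33.
      At 33: go left to 9.
        9 is a leaf — visit 9.
      Visit 33.
      At 33: no right child.
Visit 35.
At 35: go right to 22.
  At 22: go left to 16.
    At 16: go left to 25.
      At 25: no left child.
      Visit 25.
      At 25: go right to 28.
        28 is a leaf — visit 28.
    Visit 16.
    At 16: go right to 6.
      At 6: no left child.
      Visit 6.
      At 6: go right to 5.
        5 is a leaf — visit 5.
  Visit 22.
  At 22: go right to 21.
    At 21: go left to 27.
      At 27: no left child.
      Visit 27.
      At 27: go right to 24.
        24 is a leaf — visit 24.
    Visit 21.
    At 21: no right child.
Full in-order sequence: 7, 3, 11, 38, 9, 33, 35, 25, 28, 16, 6, 5, 22, 27, 24, 21.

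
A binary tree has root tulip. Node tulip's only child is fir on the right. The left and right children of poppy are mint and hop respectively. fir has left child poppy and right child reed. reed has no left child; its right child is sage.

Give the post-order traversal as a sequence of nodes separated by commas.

mint, hop, poppy, sage, reed, fir, tulip

Post-order visits the left subtree, then the right subtree, then the node.
At tulip: no left child.
At tulip: go right to fir.
  At fir: go left to poppy.
    At poppy: go left to mint.
      mint is a leaf — visit mint.
    At poppy: go right to hop.
      hop is a leaf — visit hop.
    Visit poppy.
  At fir: go right to reed.
    At reed: no left child.
    At reed: go right to sage.
      sage is a leaf — visit sage.
    Visit reed.
  Visit fir.
Visit tulip.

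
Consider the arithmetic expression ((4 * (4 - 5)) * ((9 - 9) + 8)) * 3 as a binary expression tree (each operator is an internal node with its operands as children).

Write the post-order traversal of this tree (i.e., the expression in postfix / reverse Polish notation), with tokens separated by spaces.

Post-order on an expression tree gives postfix notation: for each operator, emit left operand, right operand, then the operator.

4 4 5 - * 9 9 - 8 + * 3 *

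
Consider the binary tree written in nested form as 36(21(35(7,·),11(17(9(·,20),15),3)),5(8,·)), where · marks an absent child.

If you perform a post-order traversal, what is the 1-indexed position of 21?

Post-order visits the left subtree, then the right subtree, then the node.
At 36: go left to 21.
  At 21: go left to 35.
    At 35: go left to 7.
      7 is a leaf — visit 7.
    At 35: no right child.
    Visit 35.
  At 21: go right to 11.
    At 11: go left to 17.
      At 17: go left to 9.
        At 9: no left child.
        At 9: go right to 20.
          20 is a leaf — visit 20.
        Visit 9.
      At 17: go right to 15.
        15 is a leaf — visit 15.
      Visit 17.
    At 11: go right to 3.
      3 is a leaf — visit 3.
    Visit 11.
  Visit 21.
At 36: go right to 5.
  At 5: go left to 8.
    8 is a leaf — visit 8.
  At 5: no right child.
  Visit 5.
Visit 36.
Full post-order sequence: 7, 35, 20, 9, 15, 17, 3, 11, 21, 8, 5, 36.

9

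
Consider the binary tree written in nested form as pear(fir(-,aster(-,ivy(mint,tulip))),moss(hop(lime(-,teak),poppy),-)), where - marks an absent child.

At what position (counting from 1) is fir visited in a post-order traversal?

Post-order visits the left subtree, then the right subtree, then the node.
At pear: go left to fir.
  At fir: no left child.
  At fir: go right to aster.
    At aster: no left child.
    At aster: go right to ivy.
      At ivy: go left to mint.
        mint is a leaf — visit mint.
      At ivy: go right to tulip.
        tulip is a leaf — visit tulip.
      Visit ivy.
    Visit aster.
  Visit fir.
At pear: go right to moss.
  At moss: go left to hop.
    At hop: go left to lime.
      At lime: no left child.
      At lime: go right to teak.
        teak is a leaf — visit teak.
      Visit lime.
    At hop: go right to poppy.
      poppy is a leaf — visit poppy.
    Visit hop.
  At moss: no right child.
  Visit moss.
Visit pear.
Full post-order sequence: mint, tulip, ivy, aster, fir, teak, lime, poppy, hop, moss, pear.

5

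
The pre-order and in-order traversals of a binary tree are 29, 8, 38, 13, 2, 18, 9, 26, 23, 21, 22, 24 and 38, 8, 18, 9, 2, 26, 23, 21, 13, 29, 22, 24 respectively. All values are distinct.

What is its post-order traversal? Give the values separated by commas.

38, 9, 18, 21, 23, 26, 2, 13, 8, 24, 22, 29

The first element of pre-order is the root; it splits in-order into left and right subtrees.
Root 29: left subtree has 9 nodes {38, 8, 18, 9, 2, 26, 23, 21, 13}, right has 2 {22, 24}.
  Root 8: left subtree has 1 node {38}, right has 7 {18, 9, 2, 26, 23, 21, 13}.
    Root 13: left subtree has 6 nodes {18, 9, 2, 26, 23, 21}, right has 0 { }.
      Root 2: left subtree has 2 nodes {18, 9}, right has 3 {26, 23, 21}.
        Root 18: left subtree has 0 nodes { }, right has 1 {9}.
        Root 26: left subtree has 0 nodes { }, right has 2 {23, 21}.
          Root 23: left subtree has 0 nodes { }, right has 1 {21}.
  Root 22: left subtree has 0 nodes { }, right has 1 {24}.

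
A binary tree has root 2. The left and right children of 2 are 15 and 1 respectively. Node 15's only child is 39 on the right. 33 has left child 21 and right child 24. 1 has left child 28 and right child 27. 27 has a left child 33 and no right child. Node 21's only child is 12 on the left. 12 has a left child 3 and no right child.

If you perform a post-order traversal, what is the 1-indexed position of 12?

Post-order visits the left subtree, then the right subtree, then the node.
At 2: go left to 15.
  At 15: no left child.
  At 15: go right to 39.
    39 is a leaf — visit 39.
  Visit 15.
At 2: go right to 1.
  At 1: go left to 28.
    28 is a leaf — visit 28.
  At 1: go right to 27.
    At 27: go left to 33.
      At 33: go left to 21.
        At 21: go left to 12.
          At 12: go left to 3.
            3 is a leaf — visit 3.
          At 12: no right child.
          Visit 12.
        At 21: no right child.
        Visit 21.
      At 33: go right to 24.
        24 is a leaf — visit 24.
      Visit 33.
    At 27: no right child.
    Visit 27.
  Visit 1.
Visit 2.
Full post-order sequence: 39, 15, 28, 3, 12, 21, 24, 33, 27, 1, 2.

5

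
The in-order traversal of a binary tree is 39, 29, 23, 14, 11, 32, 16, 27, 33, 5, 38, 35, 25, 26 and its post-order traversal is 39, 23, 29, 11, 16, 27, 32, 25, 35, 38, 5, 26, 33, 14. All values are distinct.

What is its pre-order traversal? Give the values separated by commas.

The last element of post-order is the root; it splits in-order into left and right subtrees.
Root 14: left subtree has 3 nodes {39, 29, 23}, right has 10 {11, 32, 16, 27, 33, 5, 38, 35, 25, 26}.
  Root 29: left subtree has 1 node {39}, right has 1 {23}.
  Root 33: left subtree has 4 nodes {11, 32, 16, 27}, right has 5 {5, 38, 35, 25, 26}.
    Root 32: left subtree has 1 node {11}, right has 2 {16, 27}.
      Root 27: left subtree has 1 node {16}, right has 0 { }.
    Root 26: left subtree has 4 nodes {5, 38, 35, 25}, right has 0 { }.
      Root 5: left subtree has 0 nodes { }, right has 3 {38, 35, 25}.
        Root 38: left subtree has 0 nodes { }, right has 2 {35, 25}.
          Root 35: left subtree has 0 nodes { }, right has 1 {25}.

14, 29, 39, 23, 33, 32, 11, 27, 16, 26, 5, 38, 35, 25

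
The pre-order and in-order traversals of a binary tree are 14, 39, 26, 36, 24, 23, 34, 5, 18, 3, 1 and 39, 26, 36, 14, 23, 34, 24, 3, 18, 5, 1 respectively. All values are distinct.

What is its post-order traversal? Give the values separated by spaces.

36 26 39 34 23 3 18 1 5 24 14

The first element of pre-order is the root; it splits in-order into left and right subtrees.
Root 14: left subtree has 3 nodes {39, 26, 36}, right has 7 {23, 34, 24, 3, 18, 5, 1}.
  Root 39: left subtree has 0 nodes { }, right has 2 {26, 36}.
    Root 26: left subtree has 0 nodes { }, right has 1 {36}.
  Root 24: left subtree has 2 nodes {23, 34}, right has 4 {3, 18, 5, 1}.
    Root 23: left subtree has 0 nodes { }, right has 1 {34}.
    Root 5: left subtree has 2 nodes {3, 18}, right has 1 {1}.
      Root 18: left subtree has 1 node {3}, right has 0 { }.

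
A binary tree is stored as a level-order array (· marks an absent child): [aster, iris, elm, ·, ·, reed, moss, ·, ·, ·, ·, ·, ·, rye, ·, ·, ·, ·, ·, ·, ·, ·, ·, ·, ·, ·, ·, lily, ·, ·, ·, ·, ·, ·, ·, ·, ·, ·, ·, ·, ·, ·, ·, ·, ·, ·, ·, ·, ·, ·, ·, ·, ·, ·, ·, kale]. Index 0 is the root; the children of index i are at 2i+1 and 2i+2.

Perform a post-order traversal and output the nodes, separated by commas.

iris, reed, kale, lily, rye, moss, elm, aster

Post-order visits the left subtree, then the right subtree, then the node.
At aster: go left to iris.
  iris is a leaf — visit iris.
At aster: go right to elm.
  At elm: go left to reed.
    reed is a leaf — visit reed.
  At elm: go right to moss.
    At moss: go left to rye.
      At rye: go left to lily.
        At lily: go left to kale.
          kale is a leaf — visit kale.
        At lily: no right child.
        Visit lily.
      At rye: no right child.
      Visit rye.
    At moss: no right child.
    Visit moss.
  Visit elm.
Visit aster.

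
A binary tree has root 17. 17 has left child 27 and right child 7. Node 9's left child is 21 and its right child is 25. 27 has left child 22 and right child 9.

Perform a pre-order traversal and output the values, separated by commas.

17, 27, 22, 9, 21, 25, 7

Pre-order visits the node, then its left subtree, then its right subtree.
Visit 17.
At 17: go left to 27.
  Visit 27.
  At 27: go left to 22.
    22 is a leaf — visit 22.
  At 27: go right to 9.
    Visit 9.
    At 9: go left to 21.
      21 is a leaf — visit 21.
    At 9: go right to 25.
      25 is a leaf — visit 25.
At 17: go right to 7.
  7 is a leaf — visit 7.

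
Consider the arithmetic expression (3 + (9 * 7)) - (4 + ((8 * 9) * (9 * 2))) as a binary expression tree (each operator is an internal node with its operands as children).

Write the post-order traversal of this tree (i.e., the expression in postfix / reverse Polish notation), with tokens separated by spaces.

3 9 7 * + 4 8 9 * 9 2 * * + -

Post-order on an expression tree gives postfix notation: for each operator, emit left operand, right operand, then the operator.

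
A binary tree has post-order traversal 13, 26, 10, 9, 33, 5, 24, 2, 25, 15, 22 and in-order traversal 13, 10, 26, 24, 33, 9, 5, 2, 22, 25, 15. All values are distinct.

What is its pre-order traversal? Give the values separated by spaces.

22 2 24 10 13 26 5 33 9 15 25

The last element of post-order is the root; it splits in-order into left and right subtrees.
Root 22: left subtree has 8 nodes {13, 10, 26, 24, 33, 9, 5, 2}, right has 2 {25, 15}.
  Root 2: left subtree has 7 nodes {13, 10, 26, 24, 33, 9, 5}, right has 0 { }.
    Root 24: left subtree has 3 nodes {13, 10, 26}, right has 3 {33, 9, 5}.
      Root 10: left subtree has 1 node {13}, right has 1 {26}.
      Root 5: left subtree has 2 nodes {33, 9}, right has 0 { }.
        Root 33: left subtree has 0 nodes { }, right has 1 {9}.
  Root 15: left subtree has 1 node {25}, right has 0 { }.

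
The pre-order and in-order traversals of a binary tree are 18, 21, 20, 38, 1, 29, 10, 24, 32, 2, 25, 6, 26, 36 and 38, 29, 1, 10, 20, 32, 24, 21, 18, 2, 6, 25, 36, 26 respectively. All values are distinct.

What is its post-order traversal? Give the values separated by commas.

29, 10, 1, 38, 32, 24, 20, 21, 6, 36, 26, 25, 2, 18

The first element of pre-order is the root; it splits in-order into left and right subtrees.
Root 18: left subtree has 8 nodes {38, 29, 1, 10, 20, 32, 24, 21}, right has 5 {2, 6, 25, 36, 26}.
  Root 21: left subtree has 7 nodes {38, 29, 1, 10, 20, 32, 24}, right has 0 { }.
    Root 20: left subtree has 4 nodes {38, 29, 1, 10}, right has 2 {32, 24}.
      Root 38: left subtree has 0 nodes { }, right has 3 {29, 1, 10}.
        Root 1: left subtree has 1 node {29}, right has 1 {10}.
      Root 24: left subtree has 1 node {32}, right has 0 { }.
  Root 2: left subtree has 0 nodes { }, right has 4 {6, 25, 36, 26}.
    Root 25: left subtree has 1 node {6}, right has 2 {36, 26}.
      Root 26: left subtree has 1 node {36}, right has 0 { }.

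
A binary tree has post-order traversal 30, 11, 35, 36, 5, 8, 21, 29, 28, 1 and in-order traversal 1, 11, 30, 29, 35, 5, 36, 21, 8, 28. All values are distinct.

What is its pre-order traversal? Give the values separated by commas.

1, 28, 29, 11, 30, 21, 5, 35, 36, 8

The last element of post-order is the root; it splits in-order into left and right subtrees.
Root 1: left subtree has 0 nodes { }, right has 9 {11, 30, 29, 35, 5, 36, 21, 8, 28}.
  Root 28: left subtree has 8 nodes {11, 30, 29, 35, 5, 36, 21, 8}, right has 0 { }.
    Root 29: left subtree has 2 nodes {11, 30}, right has 5 {35, 5, 36, 21, 8}.
      Root 11: left subtree has 0 nodes { }, right has 1 {30}.
      Root 21: left subtree has 3 nodes {35, 5, 36}, right has 1 {8}.
        Root 5: left subtree has 1 node {35}, right has 1 {36}.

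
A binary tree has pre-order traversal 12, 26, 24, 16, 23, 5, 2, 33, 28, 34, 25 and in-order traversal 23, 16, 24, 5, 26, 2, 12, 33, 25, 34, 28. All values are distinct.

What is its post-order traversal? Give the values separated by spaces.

The first element of pre-order is the root; it splits in-order into left and right subtrees.
Root 12: left subtree has 6 nodes {23, 16, 24, 5, 26, 2}, right has 4 {33, 25, 34, 28}.
  Root 26: left subtree has 4 nodes {23, 16, 24, 5}, right has 1 {2}.
    Root 24: left subtree has 2 nodes {23, 16}, right has 1 {5}.
      Root 16: left subtree has 1 node {23}, right has 0 { }.
  Root 33: left subtree has 0 nodes { }, right has 3 {25, 34, 28}.
    Root 28: left subtree has 2 nodes {25, 34}, right has 0 { }.
      Root 34: left subtree has 1 node {25}, right has 0 { }.

23 16 5 24 2 26 25 34 28 33 12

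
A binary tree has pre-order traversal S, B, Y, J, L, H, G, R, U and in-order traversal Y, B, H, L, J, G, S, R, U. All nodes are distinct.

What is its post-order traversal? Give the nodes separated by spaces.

The first element of pre-order is the root; it splits in-order into left and right subtrees.
Root S: left subtree has 6 nodes {Y, B, H, L, J, G}, right has 2 {R, U}.
  Root B: left subtree has 1 node {Y}, right has 4 {H, L, J, G}.
    Root J: left subtree has 2 nodes {H, L}, right has 1 {G}.
      Root L: left subtree has 1 node {H}, right has 0 { }.
  Root R: left subtree has 0 nodes { }, right has 1 {U}.

Y H L G J B U R S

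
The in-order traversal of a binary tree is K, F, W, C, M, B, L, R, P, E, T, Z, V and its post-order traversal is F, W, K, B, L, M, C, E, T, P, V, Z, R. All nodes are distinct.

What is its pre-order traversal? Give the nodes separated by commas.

R, C, K, W, F, M, L, B, Z, P, T, E, V

The last element of post-order is the root; it splits in-order into left and right subtrees.
Root R: left subtree has 7 nodes {K, F, W, C, M, B, L}, right has 5 {P, E, T, Z, V}.
  Root C: left subtree has 3 nodes {K, F, W}, right has 3 {M, B, L}.
    Root K: left subtree has 0 nodes { }, right has 2 {F, W}.
      Root W: left subtree has 1 node {F}, right has 0 { }.
    Root M: left subtree has 0 nodes { }, right has 2 {B, L}.
      Root L: left subtree has 1 node {B}, right has 0 { }.
  Root Z: left subtree has 3 nodes {P, E, T}, right has 1 {V}.
    Root P: left subtree has 0 nodes { }, right has 2 {E, T}.
      Root T: left subtree has 1 node {E}, right has 0 { }.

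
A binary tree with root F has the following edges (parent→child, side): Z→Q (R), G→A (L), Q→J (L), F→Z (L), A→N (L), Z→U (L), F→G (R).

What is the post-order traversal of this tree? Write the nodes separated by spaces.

Post-order visits the left subtree, then the right subtree, then the node.
At F: go left to Z.
  At Z: go left to U.
    U is a leaf — visit U.
  At Z: go right to Q.
    At Q: go left to J.
      J is a leaf — visit J.
    At Q: no right child.
    Visit Q.
  Visit Z.
At F: go right to G.
  At G: go left to A.
    At A: go left to N.
      N is a leaf — visit N.
    At A: no right child.
    Visit A.
  At G: no right child.
  Visit G.
Visit F.

U J Q Z N A G F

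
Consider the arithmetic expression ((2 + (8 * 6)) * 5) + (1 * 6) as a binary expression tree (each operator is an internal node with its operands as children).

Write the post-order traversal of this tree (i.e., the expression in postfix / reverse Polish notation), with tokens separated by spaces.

Post-order on an expression tree gives postfix notation: for each operator, emit left operand, right operand, then the operator.

2 8 6 * + 5 * 1 6 * +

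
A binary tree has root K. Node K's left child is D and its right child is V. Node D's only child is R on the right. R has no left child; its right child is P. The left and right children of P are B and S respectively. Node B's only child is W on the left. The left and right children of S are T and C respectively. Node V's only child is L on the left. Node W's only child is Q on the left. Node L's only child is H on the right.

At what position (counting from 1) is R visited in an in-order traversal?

2

In-order visits the left subtree, then the node, then the right subtree.
At K: go left to D.
  At D: no left child.
  Visit D.
  At D: go right to R.
    At R: no left child.
    Visit R.
    At R: go right to P.
      At P: go left to B.
        At B: go left to W.
          At W: go left to Q.
            Q is a leaf — visit Q.
          Visit W.
          At W: no right child.
        Visit B.
        At B: no right child.
      Visit P.
      At P: go right to S.
        At S: go left to T.
          T is a leaf — visit T.
        Visit S.
        At S: go right to C.
          C is a leaf — visit C.
Visit K.
At K: go right to V.
  At V: go left to L.
    At L: no left child.
    Visit L.
    At L: go right to H.
      H is a leaf — visit H.
  Visit V.
  At V: no right child.
Full in-order sequence: D, R, Q, W, B, P, T, S, C, K, L, H, V.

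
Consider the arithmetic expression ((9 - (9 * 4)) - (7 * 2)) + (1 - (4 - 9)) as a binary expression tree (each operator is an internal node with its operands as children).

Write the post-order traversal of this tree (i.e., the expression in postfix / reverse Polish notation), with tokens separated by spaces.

Post-order on an expression tree gives postfix notation: for each operator, emit left operand, right operand, then the operator.

9 9 4 * - 7 2 * - 1 4 9 - - +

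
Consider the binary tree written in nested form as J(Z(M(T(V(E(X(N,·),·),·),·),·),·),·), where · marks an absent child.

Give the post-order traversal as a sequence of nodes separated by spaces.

N X E V T M Z J

Post-order visits the left subtree, then the right subtree, then the node.
At J: go left to Z.
  At Z: go left to M.
    At M: go left to T.
      At T: go left to V.
        At V: go left to E.
          At E: go left to X.
            At X: go left to N.
              N is a leaf — visit N.
            At X: no right child.
            Visit X.
          At E: no right child.
          Visit E.
        At V: no right child.
        Visit V.
      At T: no right child.
      Visit T.
    At M: no right child.
    Visit M.
  At Z: no right child.
  Visit Z.
At J: no right child.
Visit J.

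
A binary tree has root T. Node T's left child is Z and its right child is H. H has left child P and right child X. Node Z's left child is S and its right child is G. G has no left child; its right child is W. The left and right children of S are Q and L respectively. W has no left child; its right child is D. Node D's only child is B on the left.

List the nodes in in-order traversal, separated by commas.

In-order visits the left subtree, then the node, then the right subtree.
At T: go left to Z.
  At Z: go left to S.
    At S: go left to Q.
      Q is a leaf — visit Q.
    Visit S.
    At S: go right to L.
      L is a leaf — visit L.
  Visit Z.
  At Z: go right to G.
    At G: no left child.
    Visit G.
    At G: go right to W.
      At W: no left child.
      Visit W.
      At W: go right to D.
        At D: go left to B.
          B is a leaf — visit B.
        Visit D.
        At D: no right child.
Visit T.
At T: go right to H.
  At H: go left to P.
    P is a leaf — visit P.
  Visit H.
  At H: go right to X.
    X is a leaf — visit X.

Q, S, L, Z, G, W, B, D, T, P, H, X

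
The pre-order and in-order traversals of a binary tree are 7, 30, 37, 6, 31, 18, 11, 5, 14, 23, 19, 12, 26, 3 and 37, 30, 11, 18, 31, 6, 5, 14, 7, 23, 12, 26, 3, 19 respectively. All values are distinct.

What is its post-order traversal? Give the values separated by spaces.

37 11 18 31 14 5 6 30 3 26 12 19 23 7

The first element of pre-order is the root; it splits in-order into left and right subtrees.
Root 7: left subtree has 8 nodes {37, 30, 11, 18, 31, 6, 5, 14}, right has 5 {23, 12, 26, 3, 19}.
  Root 30: left subtree has 1 node {37}, right has 6 {11, 18, 31, 6, 5, 14}.
    Root 6: left subtree has 3 nodes {11, 18, 31}, right has 2 {5, 14}.
      Root 31: left subtree has 2 nodes {11, 18}, right has 0 { }.
        Root 18: left subtree has 1 node {11}, right has 0 { }.
      Root 5: left subtree has 0 nodes { }, right has 1 {14}.
  Root 23: left subtree has 0 nodes { }, right has 4 {12, 26, 3, 19}.
    Root 19: left subtree has 3 nodes {12, 26, 3}, right has 0 { }.
      Root 12: left subtree has 0 nodes { }, right has 2 {26, 3}.
        Root 26: left subtree has 0 nodes { }, right has 1 {3}.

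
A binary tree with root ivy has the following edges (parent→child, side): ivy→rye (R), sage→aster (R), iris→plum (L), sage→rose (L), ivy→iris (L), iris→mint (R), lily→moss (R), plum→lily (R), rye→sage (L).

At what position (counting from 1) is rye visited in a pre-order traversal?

7

Pre-order visits the node, then its left subtree, then its right subtree.
Visit ivy.
At ivy: go left to iris.
  Visit iris.
  At iris: go left to plum.
    Visit plum.
    At plum: no left child.
    At plum: go right to lily.
      Visit lily.
      At lily: no left child.
      At lily: go right to moss.
        moss is a leaf — visit moss.
  At iris: go right to mint.
    mint is a leaf — visit mint.
At ivy: go right to rye.
  Visit rye.
  At rye: go left to sage.
    Visit sage.
    At sage: go left to rose.
      rose is a leaf — visit rose.
    At sage: go right to aster.
      aster is a leaf — visit aster.
  At rye: no right child.
Full pre-order sequence: ivy, iris, plum, lily, moss, mint, rye, sage, rose, aster.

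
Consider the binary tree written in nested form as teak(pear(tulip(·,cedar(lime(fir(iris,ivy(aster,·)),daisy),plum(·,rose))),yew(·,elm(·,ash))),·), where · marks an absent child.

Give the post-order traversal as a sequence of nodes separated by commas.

Post-order visits the left subtree, then the right subtree, then the node.
At teak: go left to pear.
  At pear: go left to tulip.
    At tulip: no left child.
    At tulip: go right to cedar.
      At cedar: go left to lime.
        At lime: go left to fir.
          At fir: go left to iris.
            iris is a leaf — visit iris.
          At fir: go right to ivy.
            At ivy: go left to aster.
              aster is a leaf — visit aster.
            At ivy: no right child.
            Visit ivy.
          Visit fir.
        At lime: go right to daisy.
          daisy is a leaf — visit daisy.
        Visit lime.
      At cedar: go right to plum.
        At plum: no left child.
        At plum: go right to rose.
          rose is a leaf — visit rose.
        Visit plum.
      Visit cedar.
    Visit tulip.
  At pear: go right to yew.
    At yew: no left child.
    At yew: go right to elm.
      At elm: no left child.
      At elm: go right to ash.
        ash is a leaf — visit ash.
      Visit elm.
    Visit yew.
  Visit pear.
At teak: no right child.
Visit teak.

iris, aster, ivy, fir, daisy, lime, rose, plum, cedar, tulip, ash, elm, yew, pear, teak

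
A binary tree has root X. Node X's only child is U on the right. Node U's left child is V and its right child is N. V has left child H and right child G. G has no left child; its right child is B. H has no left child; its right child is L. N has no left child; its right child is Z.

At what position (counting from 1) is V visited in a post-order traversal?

Post-order visits the left subtree, then the right subtree, then the node.
At X: no left child.
At X: go right to U.
  At U: go left to V.
    At V: go left to H.
      At H: no left child.
      At H: go right to L.
        L is a leaf — visit L.
      Visit H.
    At V: go right to G.
      At G: no left child.
      At G: go right to B.
        B is a leaf — visit B.
      Visit G.
    Visit V.
  At U: go right to N.
    At N: no left child.
    At N: go right to Z.
      Z is a leaf — visit Z.
    Visit N.
  Visit U.
Visit X.
Full post-order sequence: L, H, B, G, V, Z, N, U, X.

5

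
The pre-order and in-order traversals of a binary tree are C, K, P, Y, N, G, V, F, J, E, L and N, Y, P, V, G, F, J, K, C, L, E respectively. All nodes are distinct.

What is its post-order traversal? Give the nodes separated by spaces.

The first element of pre-order is the root; it splits in-order into left and right subtrees.
Root C: left subtree has 8 nodes {N, Y, P, V, G, F, J, K}, right has 2 {L, E}.
  Root K: left subtree has 7 nodes {N, Y, P, V, G, F, J}, right has 0 { }.
    Root P: left subtree has 2 nodes {N, Y}, right has 4 {V, G, F, J}.
      Root Y: left subtree has 1 node {N}, right has 0 { }.
      Root G: left subtree has 1 node {V}, right has 2 {F, J}.
        Root F: left subtree has 0 nodes { }, right has 1 {J}.
  Root E: left subtree has 1 node {L}, right has 0 { }.

N Y V J F G P K L E C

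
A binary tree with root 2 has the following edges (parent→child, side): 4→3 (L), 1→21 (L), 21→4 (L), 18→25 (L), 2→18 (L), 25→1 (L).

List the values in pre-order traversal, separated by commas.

Pre-order visits the node, then its left subtree, then its right subtree.
Visit 2.
At 2: go left to 18.
  Visit 18.
  At 18: go left to 25.
    Visit 25.
    At 25: go left to 1.
      Visit 1.
      At 1: go left to 21.
        Visit 21.
        At 21: go left to 4.
          Visit 4.
          At 4: go left to 3.
            3 is a leaf — visit 3.
          At 4: no right child.
        At 21: no right child.
      At 1: no right child.
    At 25: no right child.
  At 18: no right child.
At 2: no right child.

2, 18, 25, 1, 21, 4, 3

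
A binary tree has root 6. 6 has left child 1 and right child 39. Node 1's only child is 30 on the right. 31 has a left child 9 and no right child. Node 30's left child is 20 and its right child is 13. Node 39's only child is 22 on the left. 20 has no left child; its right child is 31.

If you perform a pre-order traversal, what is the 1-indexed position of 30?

Pre-order visits the node, then its left subtree, then its right subtree.
Visit 6.
At 6: go left to 1.
  Visit 1.
  At 1: no left child.
  At 1: go right to 30.
    Visit 30.
    At 30: go left to 20.
      Visit 20.
      At 20: no left child.
      At 20: go right to 31.
        Visit 31.
        At 31: go left to 9.
          9 is a leaf — visit 9.
        At 31: no right child.
    At 30: go right to 13.
      13 is a leaf — visit 13.
At 6: go right to 39.
  Visit 39.
  At 39: go left to 22.
    22 is a leaf — visit 22.
  At 39: no right child.
Full pre-order sequence: 6, 1, 30, 20, 31, 9, 13, 39, 22.

3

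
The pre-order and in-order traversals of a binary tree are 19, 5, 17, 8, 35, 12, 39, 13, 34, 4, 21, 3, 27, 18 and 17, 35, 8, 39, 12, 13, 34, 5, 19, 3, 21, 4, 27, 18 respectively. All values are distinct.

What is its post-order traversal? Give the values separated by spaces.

35 39 34 13 12 8 17 5 3 21 18 27 4 19

The first element of pre-order is the root; it splits in-order into left and right subtrees.
Root 19: left subtree has 8 nodes {17, 35, 8, 39, 12, 13, 34, 5}, right has 5 {3, 21, 4, 27, 18}.
  Root 5: left subtree has 7 nodes {17, 35, 8, 39, 12, 13, 34}, right has 0 { }.
    Root 17: left subtree has 0 nodes { }, right has 6 {35, 8, 39, 12, 13, 34}.
      Root 8: left subtree has 1 node {35}, right has 4 {39, 12, 13, 34}.
        Root 12: left subtree has 1 node {39}, right has 2 {13, 34}.
          Root 13: left subtree has 0 nodes { }, right has 1 {34}.
  Root 4: left subtree has 2 nodes {3, 21}, right has 2 {27, 18}.
    Root 21: left subtree has 1 node {3}, right has 0 { }.
    Root 27: left subtree has 0 nodes { }, right has 1 {18}.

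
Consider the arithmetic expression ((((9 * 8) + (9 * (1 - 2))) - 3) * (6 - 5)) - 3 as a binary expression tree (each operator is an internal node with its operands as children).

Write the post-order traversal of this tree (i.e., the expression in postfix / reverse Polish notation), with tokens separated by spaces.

Post-order on an expression tree gives postfix notation: for each operator, emit left operand, right operand, then the operator.

9 8 * 9 1 2 - * + 3 - 6 5 - * 3 -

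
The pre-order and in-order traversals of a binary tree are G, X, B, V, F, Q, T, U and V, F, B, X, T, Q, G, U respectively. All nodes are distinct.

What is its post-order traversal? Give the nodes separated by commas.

F, V, B, T, Q, X, U, G

The first element of pre-order is the root; it splits in-order into left and right subtrees.
Root G: left subtree has 6 nodes {V, F, B, X, T, Q}, right has 1 {U}.
  Root X: left subtree has 3 nodes {V, F, B}, right has 2 {T, Q}.
    Root B: left subtree has 2 nodes {V, F}, right has 0 { }.
      Root V: left subtree has 0 nodes { }, right has 1 {F}.
    Root Q: left subtree has 1 node {T}, right has 0 { }.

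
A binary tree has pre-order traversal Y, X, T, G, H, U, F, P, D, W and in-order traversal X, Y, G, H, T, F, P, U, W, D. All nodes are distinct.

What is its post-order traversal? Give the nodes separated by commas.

The first element of pre-order is the root; it splits in-order into left and right subtrees.
Root Y: left subtree has 1 node {X}, right has 8 {G, H, T, F, P, U, W, D}.
  Root T: left subtree has 2 nodes {G, H}, right has 5 {F, P, U, W, D}.
    Root G: left subtree has 0 nodes { }, right has 1 {H}.
    Root U: left subtree has 2 nodes {F, P}, right has 2 {W, D}.
      Root F: left subtree has 0 nodes { }, right has 1 {P}.
      Root D: left subtree has 1 node {W}, right has 0 { }.

X, H, G, P, F, W, D, U, T, Y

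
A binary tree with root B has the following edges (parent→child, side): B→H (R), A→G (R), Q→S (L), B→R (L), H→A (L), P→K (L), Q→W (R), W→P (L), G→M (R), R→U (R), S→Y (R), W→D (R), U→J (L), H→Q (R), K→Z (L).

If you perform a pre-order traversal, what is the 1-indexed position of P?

Pre-order visits the node, then its left subtree, then its right subtree.
Visit B.
At B: go left to R.
  Visit R.
  At R: no left child.
  At R: go right to U.
    Visit U.
    At U: go left to J.
      J is a leaf — visit J.
    At U: no right child.
At B: go right to H.
  Visit H.
  At H: go left to A.
    Visit A.
    At A: no left child.
    At A: go right to G.
      Visit G.
      At G: no left child.
      At G: go right to M.
        M is a leaf — visit M.
  At H: go right to Q.
    Visit Q.
    At Q: go left to S.
      Visit S.
      At S: no left child.
      At S: go right to Y.
        Y is a leaf — visit Y.
    At Q: go right to W.
      Visit W.
      At W: go left to P.
        Visit P.
        At P: go left to K.
          Visit K.
          At K: go left to Z.
            Z is a leaf — visit Z.
          At K: no right child.
        At P: no right child.
      At W: go right to D.
        D is a leaf — visit D.
Full pre-order sequence: B, R, U, J, H, A, G, M, Q, S, Y, W, P, K, Z, D.

13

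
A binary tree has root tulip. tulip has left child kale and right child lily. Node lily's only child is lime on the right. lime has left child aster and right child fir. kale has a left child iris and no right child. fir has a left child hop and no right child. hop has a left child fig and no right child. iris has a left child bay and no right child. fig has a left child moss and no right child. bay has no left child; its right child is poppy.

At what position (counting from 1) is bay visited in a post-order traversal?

Post-order visits the left subtree, then the right subtree, then the node.
At tulip: go left to kale.
  At kale: go left to iris.
    At iris: go left to bay.
      At bay: no left child.
      At bay: go right to poppy.
        poppy is a leaf — visit poppy.
      Visit bay.
    At iris: no right child.
    Visit iris.
  At kale: no right child.
  Visit kale.
At tulip: go right to lily.
  At lily: no left child.
  At lily: go right to lime.
    At lime: go left to aster.
      aster is a leaf — visit aster.
    At lime: go right to fir.
      At fir: go left to hop.
        At hop: go left to fig.
          At fig: go left to moss.
            moss is a leaf — visit moss.
          At fig: no right child.
          Visit fig.
        At hop: no right child.
        Visit hop.
      At fir: no right child.
      Visit fir.
    Visit lime.
  Visit lily.
Visit tulip.
Full post-order sequence: poppy, bay, iris, kale, aster, moss, fig, hop, fir, lime, lily, tulip.

2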